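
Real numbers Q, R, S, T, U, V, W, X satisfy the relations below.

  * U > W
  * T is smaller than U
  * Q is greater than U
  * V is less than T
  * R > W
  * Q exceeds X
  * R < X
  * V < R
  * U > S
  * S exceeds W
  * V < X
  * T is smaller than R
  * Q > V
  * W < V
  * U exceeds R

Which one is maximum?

Chaining downward from Q: directly below it, V, X, U; then W, T, R, S.
That covers every other element, and nothing is given above Q, so Q is the maximum.

Q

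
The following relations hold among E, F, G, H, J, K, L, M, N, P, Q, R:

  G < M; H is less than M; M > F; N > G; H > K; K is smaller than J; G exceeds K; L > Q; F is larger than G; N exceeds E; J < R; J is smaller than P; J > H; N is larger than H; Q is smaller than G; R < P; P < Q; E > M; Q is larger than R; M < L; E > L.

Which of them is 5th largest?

F

The consecutive relations fix a unique order: K < H < J < R < P < Q < G < F < M < L < E < N.
The 5th largest is F.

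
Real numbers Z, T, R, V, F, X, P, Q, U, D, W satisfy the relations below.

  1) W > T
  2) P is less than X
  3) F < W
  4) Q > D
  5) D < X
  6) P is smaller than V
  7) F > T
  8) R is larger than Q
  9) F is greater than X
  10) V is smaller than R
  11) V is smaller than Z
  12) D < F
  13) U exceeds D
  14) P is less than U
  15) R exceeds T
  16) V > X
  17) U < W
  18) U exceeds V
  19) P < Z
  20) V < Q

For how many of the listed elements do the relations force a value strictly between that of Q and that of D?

2

The relations place D below Q. An element lies strictly between them when it is forced above D and also forced below Q.
Above D: {X, V, Z, R, F, U, W}. Below Q: {P, X, V}.
Intersection: {X, V} — 2.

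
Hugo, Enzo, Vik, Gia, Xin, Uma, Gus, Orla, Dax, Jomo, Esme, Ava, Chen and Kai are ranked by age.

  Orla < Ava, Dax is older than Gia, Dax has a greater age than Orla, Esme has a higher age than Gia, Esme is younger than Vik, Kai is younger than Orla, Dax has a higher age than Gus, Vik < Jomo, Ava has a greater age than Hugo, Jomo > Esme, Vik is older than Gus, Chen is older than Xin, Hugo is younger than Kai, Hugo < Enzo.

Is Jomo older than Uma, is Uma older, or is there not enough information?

undetermined

Following every chain through Uma: nothing is chained to Uma.
Jomo is not reached, and no chain runs the other way from Jomo to Uma.
So the given relations leave the order of Uma and Jomo undetermined.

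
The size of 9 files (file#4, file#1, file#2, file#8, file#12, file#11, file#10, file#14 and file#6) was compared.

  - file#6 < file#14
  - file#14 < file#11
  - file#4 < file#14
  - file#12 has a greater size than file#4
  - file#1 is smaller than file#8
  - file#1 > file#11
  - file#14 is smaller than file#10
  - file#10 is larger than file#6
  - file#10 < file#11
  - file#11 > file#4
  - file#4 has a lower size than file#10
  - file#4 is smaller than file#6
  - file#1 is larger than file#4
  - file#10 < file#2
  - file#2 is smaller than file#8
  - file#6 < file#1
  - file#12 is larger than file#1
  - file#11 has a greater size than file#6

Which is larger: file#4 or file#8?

file#8

file#4 < file#6 and file#6 < file#10 give file#4 < file#10.
Then file#10 < file#11 extends the chain to file#11.
Then file#11 < file#1 extends the chain to file#1.
With file#1 < file#8: file#4 < file#6 < file#10 < file#11 < file#1 < file#8.
So file#4 < file#8; file#8 is the larger of the two.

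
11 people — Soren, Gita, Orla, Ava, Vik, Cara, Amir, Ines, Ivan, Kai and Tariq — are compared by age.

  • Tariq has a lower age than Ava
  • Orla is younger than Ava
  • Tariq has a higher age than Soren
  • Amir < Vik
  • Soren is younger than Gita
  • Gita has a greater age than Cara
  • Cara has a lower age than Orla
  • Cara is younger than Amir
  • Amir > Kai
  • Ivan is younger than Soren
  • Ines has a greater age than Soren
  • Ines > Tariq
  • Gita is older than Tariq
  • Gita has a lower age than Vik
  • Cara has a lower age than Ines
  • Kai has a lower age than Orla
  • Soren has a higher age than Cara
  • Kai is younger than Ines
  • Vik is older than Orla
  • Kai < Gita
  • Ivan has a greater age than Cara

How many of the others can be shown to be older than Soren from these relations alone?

The elements the relations force above Soren are Tariq, Gita, Ava, Vik, Ines — no chain reaches any other.
That is 5.

5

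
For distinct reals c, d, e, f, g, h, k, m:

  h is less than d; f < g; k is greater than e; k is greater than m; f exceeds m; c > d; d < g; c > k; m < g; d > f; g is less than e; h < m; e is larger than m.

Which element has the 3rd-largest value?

e

Chaining the given pairs: h < m < f < d < g < e < k < c.
The 3rd largest is e.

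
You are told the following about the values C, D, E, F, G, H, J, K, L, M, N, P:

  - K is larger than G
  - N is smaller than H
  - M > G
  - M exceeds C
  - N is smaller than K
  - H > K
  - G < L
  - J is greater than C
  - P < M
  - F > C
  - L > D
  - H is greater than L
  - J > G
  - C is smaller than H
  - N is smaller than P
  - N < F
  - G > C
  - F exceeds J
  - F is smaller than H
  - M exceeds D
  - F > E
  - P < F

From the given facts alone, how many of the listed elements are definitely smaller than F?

6

Directly below F: C, N, E, J, P.
One step further: G (6 so far).
Nothing else is reachable below F; 6 in all.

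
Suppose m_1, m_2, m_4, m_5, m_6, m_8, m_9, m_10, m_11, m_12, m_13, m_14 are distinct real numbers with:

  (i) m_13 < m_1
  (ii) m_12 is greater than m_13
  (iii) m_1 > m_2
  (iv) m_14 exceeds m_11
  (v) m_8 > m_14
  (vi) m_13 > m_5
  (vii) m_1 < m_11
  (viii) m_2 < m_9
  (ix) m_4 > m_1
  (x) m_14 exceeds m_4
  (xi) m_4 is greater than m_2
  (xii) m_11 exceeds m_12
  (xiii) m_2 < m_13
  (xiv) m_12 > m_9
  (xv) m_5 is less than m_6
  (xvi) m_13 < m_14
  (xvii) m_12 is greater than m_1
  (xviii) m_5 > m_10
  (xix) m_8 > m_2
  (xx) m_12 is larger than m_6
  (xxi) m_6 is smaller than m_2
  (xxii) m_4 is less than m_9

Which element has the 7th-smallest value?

Piecing the relations together gives one ordering: m_10 < m_5 < m_6 < m_2 < m_13 < m_1 < m_4 < m_9 < m_12 < m_11 < m_14 < m_8.
Counting 7 from the smallest end gives m_4.

m_4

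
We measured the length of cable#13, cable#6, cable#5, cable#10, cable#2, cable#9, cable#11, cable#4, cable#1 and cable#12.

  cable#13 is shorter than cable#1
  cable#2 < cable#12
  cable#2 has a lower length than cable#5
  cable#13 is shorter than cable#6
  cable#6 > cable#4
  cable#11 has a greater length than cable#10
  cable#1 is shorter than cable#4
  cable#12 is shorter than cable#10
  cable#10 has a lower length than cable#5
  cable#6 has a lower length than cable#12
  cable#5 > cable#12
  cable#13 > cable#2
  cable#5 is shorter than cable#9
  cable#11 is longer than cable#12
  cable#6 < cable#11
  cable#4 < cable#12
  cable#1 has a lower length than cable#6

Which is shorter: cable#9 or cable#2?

cable#2

Chaining the given relations: cable#2 < cable#13 < cable#1 < cable#4 < cable#6 < cable#12 < cable#10 < cable#5 < cable#9.
So cable#2 < cable#9; cable#2 is the shorter of the two.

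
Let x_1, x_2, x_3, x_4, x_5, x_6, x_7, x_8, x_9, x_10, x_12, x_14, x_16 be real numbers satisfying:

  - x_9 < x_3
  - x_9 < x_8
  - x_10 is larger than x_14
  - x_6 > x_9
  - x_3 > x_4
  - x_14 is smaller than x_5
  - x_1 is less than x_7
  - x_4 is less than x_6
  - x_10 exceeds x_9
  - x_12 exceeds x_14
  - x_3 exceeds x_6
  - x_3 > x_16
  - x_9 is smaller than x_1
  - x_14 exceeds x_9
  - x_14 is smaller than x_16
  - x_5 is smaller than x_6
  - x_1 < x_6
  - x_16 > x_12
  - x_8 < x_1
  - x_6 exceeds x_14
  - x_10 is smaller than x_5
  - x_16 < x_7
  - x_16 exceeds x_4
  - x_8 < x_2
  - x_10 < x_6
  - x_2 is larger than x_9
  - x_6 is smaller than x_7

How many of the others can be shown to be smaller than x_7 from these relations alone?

10

Directly below x_7: x_1, x_16, x_6.
One step further: x_9, x_4, x_8, x_14, x_10, x_5, x_12 (10 so far).
No other element is forced below x_7 by the given relations, so the count is 10.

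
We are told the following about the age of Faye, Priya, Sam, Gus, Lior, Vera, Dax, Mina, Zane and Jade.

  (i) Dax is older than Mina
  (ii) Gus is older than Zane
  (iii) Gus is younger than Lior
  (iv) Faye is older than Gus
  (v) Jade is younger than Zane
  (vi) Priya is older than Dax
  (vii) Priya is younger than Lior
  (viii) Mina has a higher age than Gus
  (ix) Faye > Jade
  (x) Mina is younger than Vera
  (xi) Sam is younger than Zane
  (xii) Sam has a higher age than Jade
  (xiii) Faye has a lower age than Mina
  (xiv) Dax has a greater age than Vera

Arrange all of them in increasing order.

Jade < Sam < Zane < Gus < Faye < Mina < Vera < Dax < Priya < Lior

The consecutive links are each given: Jade < Sam; Sam < Zane; Zane < Gus; Gus < Faye; Faye < Mina; Mina < Vera; Vera < Dax; Dax < Priya; Priya < Lior.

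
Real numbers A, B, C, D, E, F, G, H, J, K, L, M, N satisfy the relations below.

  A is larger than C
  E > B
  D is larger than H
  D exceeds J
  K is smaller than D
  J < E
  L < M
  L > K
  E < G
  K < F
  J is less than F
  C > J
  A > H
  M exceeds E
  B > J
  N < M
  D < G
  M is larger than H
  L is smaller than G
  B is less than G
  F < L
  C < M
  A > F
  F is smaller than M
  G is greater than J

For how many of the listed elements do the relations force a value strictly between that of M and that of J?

5

The relations place J below M. An element lies strictly between them when it is forced above J and also forced below M.
Above J: {F, B, L, D, C, E, G, A}. Below M: {N, H, K, F, B, L, C, E}.
Intersection: {F, B, L, C, E} — 5.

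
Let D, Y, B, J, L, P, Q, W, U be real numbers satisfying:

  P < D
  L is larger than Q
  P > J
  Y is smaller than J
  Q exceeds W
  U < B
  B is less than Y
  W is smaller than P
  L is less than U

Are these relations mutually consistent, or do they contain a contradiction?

Every relation is compatible with W < Q < L < U < B < Y < J < P < D; the set is consistent.

consistent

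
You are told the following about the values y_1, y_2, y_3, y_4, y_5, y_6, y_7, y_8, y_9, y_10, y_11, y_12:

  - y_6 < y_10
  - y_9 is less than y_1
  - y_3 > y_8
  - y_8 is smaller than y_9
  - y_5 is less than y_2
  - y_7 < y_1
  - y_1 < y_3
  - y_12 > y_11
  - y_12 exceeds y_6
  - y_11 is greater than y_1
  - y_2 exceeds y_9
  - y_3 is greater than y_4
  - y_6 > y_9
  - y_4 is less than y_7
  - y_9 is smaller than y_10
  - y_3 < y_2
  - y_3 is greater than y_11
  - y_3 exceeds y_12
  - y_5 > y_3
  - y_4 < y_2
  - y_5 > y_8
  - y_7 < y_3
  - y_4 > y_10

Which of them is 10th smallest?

y_3

Piecing the relations together gives one ordering: y_8 < y_9 < y_6 < y_10 < y_4 < y_7 < y_1 < y_11 < y_12 < y_3 < y_5 < y_2.
The 10th smallest is y_3.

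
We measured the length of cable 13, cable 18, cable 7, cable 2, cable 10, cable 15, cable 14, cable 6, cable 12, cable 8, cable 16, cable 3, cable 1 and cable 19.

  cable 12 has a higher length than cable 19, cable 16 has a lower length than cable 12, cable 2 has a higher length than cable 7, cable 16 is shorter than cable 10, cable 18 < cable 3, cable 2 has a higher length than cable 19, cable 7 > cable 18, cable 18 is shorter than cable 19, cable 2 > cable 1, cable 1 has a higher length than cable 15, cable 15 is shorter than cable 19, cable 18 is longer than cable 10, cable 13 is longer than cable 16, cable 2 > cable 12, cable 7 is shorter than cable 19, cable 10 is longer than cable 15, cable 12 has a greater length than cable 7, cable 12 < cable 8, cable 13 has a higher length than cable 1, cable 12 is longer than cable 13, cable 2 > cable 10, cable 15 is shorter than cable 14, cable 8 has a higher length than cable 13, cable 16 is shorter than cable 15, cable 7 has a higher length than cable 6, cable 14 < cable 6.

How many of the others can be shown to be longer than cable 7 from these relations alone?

From cable 7 the given relations immediately reach cable 19, cable 12, cable 2.
From those, cable 8 — 4 in total.
No other element is forced above cable 7 by the given relations, so the count is 4.

4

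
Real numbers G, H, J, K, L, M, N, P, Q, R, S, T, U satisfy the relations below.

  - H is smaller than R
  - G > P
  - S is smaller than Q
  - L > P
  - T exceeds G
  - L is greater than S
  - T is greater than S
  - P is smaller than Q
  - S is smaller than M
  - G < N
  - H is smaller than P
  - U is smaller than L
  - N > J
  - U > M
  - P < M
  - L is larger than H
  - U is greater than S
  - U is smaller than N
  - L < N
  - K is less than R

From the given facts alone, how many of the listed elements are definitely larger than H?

The elements the relations force above H are P, G, Q, M, U, L, R, N, T — no chain reaches any other.
That is 9.

9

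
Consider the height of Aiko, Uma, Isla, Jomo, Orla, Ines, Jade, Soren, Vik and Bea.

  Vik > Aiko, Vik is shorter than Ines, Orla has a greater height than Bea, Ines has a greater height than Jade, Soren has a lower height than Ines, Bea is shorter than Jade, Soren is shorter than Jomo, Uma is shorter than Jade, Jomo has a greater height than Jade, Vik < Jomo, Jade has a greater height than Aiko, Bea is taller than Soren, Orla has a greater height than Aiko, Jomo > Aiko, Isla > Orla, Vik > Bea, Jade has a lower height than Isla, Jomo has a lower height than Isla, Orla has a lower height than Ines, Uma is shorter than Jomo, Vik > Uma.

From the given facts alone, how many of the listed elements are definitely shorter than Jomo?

Directly below Jomo: Uma, Aiko, Soren, Vik, Jade.
One step further: Bea (6 so far).
No other element is forced below Jomo by the given relations, so the count is 6.

6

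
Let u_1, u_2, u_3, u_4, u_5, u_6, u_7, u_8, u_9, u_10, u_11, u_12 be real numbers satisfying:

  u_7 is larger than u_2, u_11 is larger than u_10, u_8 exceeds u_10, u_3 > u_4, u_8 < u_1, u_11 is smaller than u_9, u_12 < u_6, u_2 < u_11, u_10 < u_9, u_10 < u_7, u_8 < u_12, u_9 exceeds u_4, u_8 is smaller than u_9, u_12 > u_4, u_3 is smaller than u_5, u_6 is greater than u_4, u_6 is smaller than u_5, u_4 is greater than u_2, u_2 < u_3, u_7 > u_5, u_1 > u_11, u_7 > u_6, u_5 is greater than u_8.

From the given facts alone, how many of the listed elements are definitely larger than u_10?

8

From u_10 the given relations immediately reach u_11, u_8, u_9, u_7.
From those, u_12, u_5, u_1 — 7 in total.
From those, u_6 — 8 in total.
Nothing else is reachable above u_10; 8 in all.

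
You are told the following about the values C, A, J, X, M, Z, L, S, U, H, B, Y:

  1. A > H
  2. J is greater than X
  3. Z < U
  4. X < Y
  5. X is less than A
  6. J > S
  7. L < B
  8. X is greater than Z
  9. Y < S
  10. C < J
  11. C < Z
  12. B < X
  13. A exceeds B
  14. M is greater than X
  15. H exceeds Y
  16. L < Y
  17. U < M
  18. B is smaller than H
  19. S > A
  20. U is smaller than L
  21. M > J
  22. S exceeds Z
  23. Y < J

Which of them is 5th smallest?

Piecing the relations together gives one ordering: C < Z < U < L < B < X < Y < H < A < S < J < M.
Counting 5 from the smallest end gives B.

B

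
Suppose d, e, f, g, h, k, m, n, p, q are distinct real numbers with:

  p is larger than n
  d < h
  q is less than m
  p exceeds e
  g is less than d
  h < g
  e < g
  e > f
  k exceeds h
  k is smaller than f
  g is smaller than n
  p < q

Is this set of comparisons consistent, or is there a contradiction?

inconsistent

Chaining the given relations yields d < h < k < f < e < g, so d < g. But one relation states g < d. These cannot both hold.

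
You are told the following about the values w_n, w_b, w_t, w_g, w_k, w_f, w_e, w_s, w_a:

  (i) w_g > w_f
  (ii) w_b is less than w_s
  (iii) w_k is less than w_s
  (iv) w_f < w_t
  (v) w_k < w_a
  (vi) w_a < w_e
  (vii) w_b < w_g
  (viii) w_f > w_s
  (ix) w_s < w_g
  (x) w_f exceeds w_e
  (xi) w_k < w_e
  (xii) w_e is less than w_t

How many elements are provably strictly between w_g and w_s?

1

Chaining upward from w_s reaches: w_f, w_t.
Chaining downward from w_g reaches: w_k, w_b, w_a, w_e, w_f.
Strictly between w_s and w_g are those in both lists: w_f — 1 element.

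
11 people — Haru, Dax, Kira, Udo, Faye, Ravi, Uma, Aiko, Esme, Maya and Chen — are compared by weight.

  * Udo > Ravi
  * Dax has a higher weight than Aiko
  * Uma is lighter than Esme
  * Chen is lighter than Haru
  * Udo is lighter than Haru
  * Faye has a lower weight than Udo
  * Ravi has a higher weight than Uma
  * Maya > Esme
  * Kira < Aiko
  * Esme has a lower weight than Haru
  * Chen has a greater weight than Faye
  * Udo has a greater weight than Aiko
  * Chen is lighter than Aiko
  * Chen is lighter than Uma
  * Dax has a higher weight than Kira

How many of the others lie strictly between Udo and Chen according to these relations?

3

Chaining upward from Chen reaches: Uma, Esme, Ravi, Aiko, Haru, Dax, Maya.
Chaining downward from Udo reaches: Faye, Uma, Kira, Ravi, Aiko.
Strictly between Chen and Udo are those in both lists: Uma, Ravi, Aiko — 3 elements.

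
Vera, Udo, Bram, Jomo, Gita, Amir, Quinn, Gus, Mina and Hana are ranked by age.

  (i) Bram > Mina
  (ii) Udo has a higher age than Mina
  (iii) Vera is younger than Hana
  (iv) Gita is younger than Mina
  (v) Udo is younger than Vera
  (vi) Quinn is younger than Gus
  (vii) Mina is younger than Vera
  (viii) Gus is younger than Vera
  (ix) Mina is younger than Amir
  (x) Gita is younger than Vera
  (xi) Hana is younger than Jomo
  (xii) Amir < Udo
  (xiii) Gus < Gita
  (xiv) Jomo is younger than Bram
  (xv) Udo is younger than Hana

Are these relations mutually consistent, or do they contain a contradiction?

consistent

The single ordering Quinn < Gus < Gita < Mina < Amir < Udo < Vera < Hana < Jomo < Bram satisfies every listed relation, so no contradiction arises.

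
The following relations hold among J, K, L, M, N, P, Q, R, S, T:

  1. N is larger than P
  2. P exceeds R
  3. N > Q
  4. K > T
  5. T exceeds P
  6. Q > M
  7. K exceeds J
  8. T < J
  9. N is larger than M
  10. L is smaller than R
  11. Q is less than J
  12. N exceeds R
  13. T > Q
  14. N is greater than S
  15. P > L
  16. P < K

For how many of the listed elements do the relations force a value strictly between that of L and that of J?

Chaining upward from L reaches: R, P, T, K, N.
Chaining downward from J reaches: M, R, Q, P, T.
Strictly between L and J are those in both lists: R, P, T — 3 elements.

3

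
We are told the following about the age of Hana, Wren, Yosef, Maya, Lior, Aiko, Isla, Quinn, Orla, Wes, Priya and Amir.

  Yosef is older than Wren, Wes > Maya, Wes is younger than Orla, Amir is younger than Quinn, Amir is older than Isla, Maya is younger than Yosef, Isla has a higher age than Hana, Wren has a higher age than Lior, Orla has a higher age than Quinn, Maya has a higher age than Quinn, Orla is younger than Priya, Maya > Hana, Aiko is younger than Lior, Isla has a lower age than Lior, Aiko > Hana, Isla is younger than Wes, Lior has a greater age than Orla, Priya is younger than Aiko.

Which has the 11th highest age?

Isla

The consecutive relations fix a unique order: Hana < Isla < Amir < Quinn < Maya < Wes < Orla < Priya < Aiko < Lior < Wren < Yosef.
The 11th largest is Isla.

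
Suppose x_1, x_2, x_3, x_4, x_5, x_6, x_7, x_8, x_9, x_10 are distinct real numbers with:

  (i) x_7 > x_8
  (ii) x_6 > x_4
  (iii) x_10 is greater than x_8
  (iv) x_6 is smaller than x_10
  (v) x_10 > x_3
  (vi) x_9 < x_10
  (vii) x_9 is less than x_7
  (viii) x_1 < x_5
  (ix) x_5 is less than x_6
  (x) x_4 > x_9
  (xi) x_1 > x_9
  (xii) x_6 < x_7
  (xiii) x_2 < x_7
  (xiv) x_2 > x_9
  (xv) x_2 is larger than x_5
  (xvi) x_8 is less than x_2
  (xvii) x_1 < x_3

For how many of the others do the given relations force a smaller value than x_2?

The elements the relations force below x_2 are x_9, x_1, x_5, x_8 — no chain reaches any other.
That is 4.

4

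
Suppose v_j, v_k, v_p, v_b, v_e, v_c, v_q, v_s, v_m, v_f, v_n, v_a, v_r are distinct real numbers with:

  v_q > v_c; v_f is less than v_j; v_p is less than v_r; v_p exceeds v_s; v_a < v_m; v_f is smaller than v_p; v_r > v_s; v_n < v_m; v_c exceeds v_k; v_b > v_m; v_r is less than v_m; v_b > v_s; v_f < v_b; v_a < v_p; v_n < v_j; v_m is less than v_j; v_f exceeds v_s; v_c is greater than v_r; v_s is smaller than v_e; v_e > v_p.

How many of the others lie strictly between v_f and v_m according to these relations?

2

The relations place v_f below v_m. An element lies strictly between them when it is forced above v_f and also forced below v_m.
Above v_f: {v_p, v_r, v_c, v_b, v_j, v_q, v_e}. Below v_m: {v_s, v_n, v_a, v_p, v_r}.
Intersection: {v_p, v_r} — 2.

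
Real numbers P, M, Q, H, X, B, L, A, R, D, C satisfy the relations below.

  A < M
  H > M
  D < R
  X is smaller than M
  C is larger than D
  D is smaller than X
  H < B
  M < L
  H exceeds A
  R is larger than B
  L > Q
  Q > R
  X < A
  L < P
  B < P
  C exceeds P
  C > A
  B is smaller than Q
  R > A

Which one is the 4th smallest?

M

Chaining the given pairs: D < X < A < M < H < B < R < Q < L < P < C.
Counting 4 from the smallest end gives M.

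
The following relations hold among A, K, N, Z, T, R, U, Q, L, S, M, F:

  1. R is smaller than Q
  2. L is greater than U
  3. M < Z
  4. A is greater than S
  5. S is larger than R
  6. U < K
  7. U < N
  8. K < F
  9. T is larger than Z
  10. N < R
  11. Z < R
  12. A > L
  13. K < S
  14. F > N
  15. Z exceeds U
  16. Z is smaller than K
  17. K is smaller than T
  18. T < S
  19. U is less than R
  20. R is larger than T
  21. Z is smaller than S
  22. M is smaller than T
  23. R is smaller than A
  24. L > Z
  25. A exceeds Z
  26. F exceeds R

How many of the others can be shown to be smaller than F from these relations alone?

7

From F the given relations immediately reach N, K, R.
From those, U, Z, T — 6 in total.
From those, M — 7 in total.
Nothing else is reachable below F; 7 in all.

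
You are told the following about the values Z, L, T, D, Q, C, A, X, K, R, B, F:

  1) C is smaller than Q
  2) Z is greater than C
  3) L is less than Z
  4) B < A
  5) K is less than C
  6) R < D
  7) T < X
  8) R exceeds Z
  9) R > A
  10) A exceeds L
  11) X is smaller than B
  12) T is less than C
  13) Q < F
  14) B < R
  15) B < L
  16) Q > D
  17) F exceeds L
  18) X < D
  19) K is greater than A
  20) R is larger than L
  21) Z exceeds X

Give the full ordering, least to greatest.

Each adjacent pair is fixed by a given relation: T < X; X < B; B < L; L < A; A < K; K < C; C < Z; Z < R; R < D; D < Q; Q < F. Chaining them end to end gives the full order.

T < X < B < L < A < K < C < Z < R < D < Q < F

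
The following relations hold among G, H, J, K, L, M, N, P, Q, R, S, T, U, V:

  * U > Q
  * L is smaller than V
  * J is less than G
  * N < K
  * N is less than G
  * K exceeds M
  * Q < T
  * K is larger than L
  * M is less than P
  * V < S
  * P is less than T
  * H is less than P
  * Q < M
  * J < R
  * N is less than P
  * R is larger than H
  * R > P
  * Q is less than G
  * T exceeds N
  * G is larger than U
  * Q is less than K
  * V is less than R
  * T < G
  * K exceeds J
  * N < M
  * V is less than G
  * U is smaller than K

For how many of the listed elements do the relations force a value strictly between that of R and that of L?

The relations place L below R. An element lies strictly between them when it is forced above L and also forced below R.
Above L: {V, K, S, G}. Below R: {J, N, Q, M, H, V, P}.
Intersection: {V} — 1.

1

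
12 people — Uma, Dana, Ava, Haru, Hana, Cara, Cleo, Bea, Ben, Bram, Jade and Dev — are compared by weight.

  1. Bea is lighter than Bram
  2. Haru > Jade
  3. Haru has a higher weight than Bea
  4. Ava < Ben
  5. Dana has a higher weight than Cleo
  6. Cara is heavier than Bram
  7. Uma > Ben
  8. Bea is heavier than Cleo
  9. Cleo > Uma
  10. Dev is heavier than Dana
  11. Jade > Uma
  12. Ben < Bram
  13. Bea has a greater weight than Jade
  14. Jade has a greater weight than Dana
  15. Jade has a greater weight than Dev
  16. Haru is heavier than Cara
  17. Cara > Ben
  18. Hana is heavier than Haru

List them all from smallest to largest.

Ava < Ben < Uma < Cleo < Dana < Dev < Jade < Bea < Bram < Cara < Haru < Hana

The consecutive links are each given: Ava < Ben; Ben < Uma; Uma < Cleo; Cleo < Dana; Dana < Dev; Dev < Jade; Jade < Bea; Bea < Bram; Bram < Cara; Cara < Haru; Haru < Hana.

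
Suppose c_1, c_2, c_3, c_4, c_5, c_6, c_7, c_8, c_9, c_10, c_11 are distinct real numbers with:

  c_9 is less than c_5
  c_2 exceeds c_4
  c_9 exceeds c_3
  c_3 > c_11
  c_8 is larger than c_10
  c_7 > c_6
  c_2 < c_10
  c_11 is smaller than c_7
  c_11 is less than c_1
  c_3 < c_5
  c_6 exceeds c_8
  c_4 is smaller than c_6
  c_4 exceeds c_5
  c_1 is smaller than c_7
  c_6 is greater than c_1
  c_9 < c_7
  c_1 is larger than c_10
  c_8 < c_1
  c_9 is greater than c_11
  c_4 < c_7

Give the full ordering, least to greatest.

Nothing is placed below c_11, so it is least; from there c_11 < c_3; c_3 < c_9; c_9 < c_5; c_5 < c_4; c_4 < c_2; c_2 < c_10; c_10 < c_8; c_8 < c_1; c_1 < c_6; c_6 < c_7, each given directly.

c_11 < c_3 < c_9 < c_5 < c_4 < c_2 < c_10 < c_8 < c_1 < c_6 < c_7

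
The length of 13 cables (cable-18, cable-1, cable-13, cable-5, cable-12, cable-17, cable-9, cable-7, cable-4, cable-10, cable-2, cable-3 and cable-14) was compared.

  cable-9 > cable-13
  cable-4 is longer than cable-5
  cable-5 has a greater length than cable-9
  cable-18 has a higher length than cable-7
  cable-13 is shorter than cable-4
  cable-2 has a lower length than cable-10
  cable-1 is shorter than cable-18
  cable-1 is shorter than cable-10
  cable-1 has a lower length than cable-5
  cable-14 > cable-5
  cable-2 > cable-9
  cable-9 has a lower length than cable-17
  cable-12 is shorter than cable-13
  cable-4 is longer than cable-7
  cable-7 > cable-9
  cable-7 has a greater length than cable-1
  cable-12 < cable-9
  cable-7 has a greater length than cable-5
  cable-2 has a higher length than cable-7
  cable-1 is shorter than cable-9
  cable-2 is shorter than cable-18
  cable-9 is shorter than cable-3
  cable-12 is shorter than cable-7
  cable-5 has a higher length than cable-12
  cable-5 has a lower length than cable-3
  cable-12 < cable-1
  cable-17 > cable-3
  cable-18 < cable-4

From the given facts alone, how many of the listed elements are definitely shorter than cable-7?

5

The elements the relations force below cable-7 are cable-12, cable-1, cable-13, cable-9, cable-5 — no chain reaches any other.
That is 5.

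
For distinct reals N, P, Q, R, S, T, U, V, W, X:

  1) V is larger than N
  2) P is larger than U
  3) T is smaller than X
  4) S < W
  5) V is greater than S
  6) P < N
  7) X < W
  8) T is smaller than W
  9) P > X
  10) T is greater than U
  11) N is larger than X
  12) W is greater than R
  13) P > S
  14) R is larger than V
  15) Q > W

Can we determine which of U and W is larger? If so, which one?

W

U < T and T < X give U < X.
With X < P: U < T < X < P.
With P < N: U < T < X < P < N.
With N < V: U < T < X < P < N < V.
With V < R: U < T < X < P < N < V < R.
With R < W: U < T < X < P < N < V < R < W.
So W is larger.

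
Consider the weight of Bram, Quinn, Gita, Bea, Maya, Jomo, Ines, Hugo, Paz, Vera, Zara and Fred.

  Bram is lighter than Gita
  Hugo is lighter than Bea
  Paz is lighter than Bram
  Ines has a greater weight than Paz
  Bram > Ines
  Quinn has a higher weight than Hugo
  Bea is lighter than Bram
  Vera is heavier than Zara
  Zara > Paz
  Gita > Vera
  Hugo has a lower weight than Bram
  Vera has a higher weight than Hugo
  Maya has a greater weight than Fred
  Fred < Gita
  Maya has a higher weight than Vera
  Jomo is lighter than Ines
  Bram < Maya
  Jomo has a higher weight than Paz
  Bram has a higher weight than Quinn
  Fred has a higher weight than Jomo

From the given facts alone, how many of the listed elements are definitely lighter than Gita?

From Gita the given relations immediately reach Vera, Bram, Fred.
From those, Hugo, Paz, Quinn, Zara, Jomo, Bea, Ines — 10 in total.
Nothing else is reachable below Gita; 10 in all.

10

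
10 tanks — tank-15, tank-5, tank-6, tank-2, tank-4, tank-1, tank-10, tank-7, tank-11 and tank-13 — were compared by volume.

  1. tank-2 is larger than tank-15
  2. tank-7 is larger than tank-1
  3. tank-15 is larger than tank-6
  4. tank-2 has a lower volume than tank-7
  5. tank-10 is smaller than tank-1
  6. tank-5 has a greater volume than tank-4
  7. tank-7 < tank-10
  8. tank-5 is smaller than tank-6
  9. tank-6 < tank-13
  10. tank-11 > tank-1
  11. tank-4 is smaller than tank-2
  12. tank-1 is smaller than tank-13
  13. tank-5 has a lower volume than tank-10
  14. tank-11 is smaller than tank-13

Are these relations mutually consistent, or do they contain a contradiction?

We have tank-1 < tank-7 stated directly, yet also tank-7 < tank-10 < tank-1 by chaining the others — so tank-7 < tank-1. Contradiction.

inconsistent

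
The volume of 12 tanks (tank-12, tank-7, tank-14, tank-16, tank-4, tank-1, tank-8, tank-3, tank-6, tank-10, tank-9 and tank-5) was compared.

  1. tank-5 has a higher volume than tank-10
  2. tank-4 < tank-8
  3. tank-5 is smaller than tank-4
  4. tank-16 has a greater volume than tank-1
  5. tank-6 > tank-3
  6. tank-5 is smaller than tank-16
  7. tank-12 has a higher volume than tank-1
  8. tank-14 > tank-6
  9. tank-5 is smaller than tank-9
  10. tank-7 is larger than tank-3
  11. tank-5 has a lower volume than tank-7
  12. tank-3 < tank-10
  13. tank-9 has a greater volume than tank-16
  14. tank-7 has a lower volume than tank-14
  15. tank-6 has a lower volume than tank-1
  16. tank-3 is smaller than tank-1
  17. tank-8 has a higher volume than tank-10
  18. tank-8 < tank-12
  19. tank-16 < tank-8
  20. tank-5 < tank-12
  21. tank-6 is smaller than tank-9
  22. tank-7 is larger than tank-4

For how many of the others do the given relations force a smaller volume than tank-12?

The elements the relations force below tank-12 are tank-3, tank-6, tank-10, tank-5, tank-1, tank-4, tank-16, tank-8 — no chain reaches any other.
That is 8.

8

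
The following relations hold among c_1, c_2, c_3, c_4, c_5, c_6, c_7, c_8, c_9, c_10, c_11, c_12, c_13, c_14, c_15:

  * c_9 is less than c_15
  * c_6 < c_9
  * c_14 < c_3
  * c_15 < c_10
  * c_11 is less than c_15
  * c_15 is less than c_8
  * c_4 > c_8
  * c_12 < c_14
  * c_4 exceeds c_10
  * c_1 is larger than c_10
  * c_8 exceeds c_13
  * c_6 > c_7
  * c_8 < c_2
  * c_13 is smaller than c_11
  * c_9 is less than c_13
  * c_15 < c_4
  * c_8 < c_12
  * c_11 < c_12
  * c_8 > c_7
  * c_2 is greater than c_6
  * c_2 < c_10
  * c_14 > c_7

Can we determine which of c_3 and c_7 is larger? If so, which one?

c_3

c_7 < c_6 < c_9 < c_13 < c_11 < c_15 < c_8 < c_12 < c_14 < c_3, by transitivity through c_6, c_9, c_13, c_11, c_15, c_8, c_12, c_14.
So c_3 is larger.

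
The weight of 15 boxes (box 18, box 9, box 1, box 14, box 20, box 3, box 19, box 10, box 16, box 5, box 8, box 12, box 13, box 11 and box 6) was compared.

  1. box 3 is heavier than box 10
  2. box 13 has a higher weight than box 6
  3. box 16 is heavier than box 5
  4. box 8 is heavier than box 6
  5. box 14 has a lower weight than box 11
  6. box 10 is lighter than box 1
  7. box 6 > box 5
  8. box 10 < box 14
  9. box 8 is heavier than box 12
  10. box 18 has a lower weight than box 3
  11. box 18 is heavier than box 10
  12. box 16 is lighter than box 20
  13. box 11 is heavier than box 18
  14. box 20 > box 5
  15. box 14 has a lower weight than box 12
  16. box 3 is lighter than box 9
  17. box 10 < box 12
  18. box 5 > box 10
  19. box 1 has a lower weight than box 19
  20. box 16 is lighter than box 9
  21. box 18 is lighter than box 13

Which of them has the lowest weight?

box 18 is not least since box 10 < box 18; box 5 is not least since box 10 < box 5; box 1 is not least since box 10 < box 1; box 14 is not least since box 10 < box 14; box 3 is not least since box 10 < box 3; box 6 is not least since box 5 < box 6; box 12 is not least since box 10 < box 12; box 16 is not least since box 5 < box 16; box 20 is not least since box 16 < box 20; box 9 is not least since box 3 < box 9; box 19 is not least since box 1 < box 19; box 13 is not least since box 6 < box 13; box 8 is not least since box 12 < box 8; box 11 is not least since box 14 < box 11.
Only box 10 has nothing below it, so box 10 is the lowest weight.

box 10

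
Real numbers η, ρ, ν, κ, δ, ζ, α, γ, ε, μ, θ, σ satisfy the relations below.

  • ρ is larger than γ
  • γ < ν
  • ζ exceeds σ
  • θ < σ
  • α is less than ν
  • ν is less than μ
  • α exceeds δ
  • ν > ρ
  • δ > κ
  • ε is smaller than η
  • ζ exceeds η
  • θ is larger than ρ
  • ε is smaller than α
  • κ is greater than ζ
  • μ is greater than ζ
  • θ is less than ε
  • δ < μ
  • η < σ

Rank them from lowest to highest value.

γ < ρ < θ < ε < η < σ < ζ < κ < δ < α < ν < μ

Nothing is placed below γ, so it is least; from there γ < ρ; ρ < θ; θ < ε; ε < η; η < σ; σ < ζ; ζ < κ; κ < δ; δ < α; α < ν; ν < μ, each given directly.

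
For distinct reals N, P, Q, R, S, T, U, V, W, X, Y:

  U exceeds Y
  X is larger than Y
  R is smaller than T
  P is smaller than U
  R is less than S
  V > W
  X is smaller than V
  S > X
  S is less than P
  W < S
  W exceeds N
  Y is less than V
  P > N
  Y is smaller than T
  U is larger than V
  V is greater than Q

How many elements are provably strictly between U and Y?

4

The relations place Y below U. An element lies strictly between them when it is forced above Y and also forced below U.
Above Y: {X, T, V, S, P}. Below U: {X, R, N, Q, W, V, S, P}.
Intersection: {X, V, S, P} — 4.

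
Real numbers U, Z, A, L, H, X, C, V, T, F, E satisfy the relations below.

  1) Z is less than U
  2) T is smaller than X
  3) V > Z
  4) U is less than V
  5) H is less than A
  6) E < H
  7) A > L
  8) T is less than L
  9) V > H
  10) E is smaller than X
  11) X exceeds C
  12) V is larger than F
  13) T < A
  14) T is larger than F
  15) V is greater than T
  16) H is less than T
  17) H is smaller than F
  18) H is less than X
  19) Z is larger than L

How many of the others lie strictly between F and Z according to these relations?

Chaining upward from F reaches: T, L, U, A, V, X.
Chaining downward from Z reaches: E, H, T, L.
Strictly between F and Z are those in both lists: T, L — 2 elements.

2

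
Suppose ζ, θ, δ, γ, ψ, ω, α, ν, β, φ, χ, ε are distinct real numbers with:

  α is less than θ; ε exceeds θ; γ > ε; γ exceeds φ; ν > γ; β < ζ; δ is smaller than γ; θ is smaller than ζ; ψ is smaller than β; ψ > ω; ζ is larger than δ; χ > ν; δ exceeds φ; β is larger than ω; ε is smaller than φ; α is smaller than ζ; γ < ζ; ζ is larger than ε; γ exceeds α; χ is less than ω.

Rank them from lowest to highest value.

α < θ < ε < φ < δ < γ < ν < χ < ω < ψ < β < ζ

The consecutive links are each given: α < θ; θ < ε; ε < φ; φ < δ; δ < γ; γ < ν; ν < χ; χ < ω; ω < ψ; ψ < β; β < ζ.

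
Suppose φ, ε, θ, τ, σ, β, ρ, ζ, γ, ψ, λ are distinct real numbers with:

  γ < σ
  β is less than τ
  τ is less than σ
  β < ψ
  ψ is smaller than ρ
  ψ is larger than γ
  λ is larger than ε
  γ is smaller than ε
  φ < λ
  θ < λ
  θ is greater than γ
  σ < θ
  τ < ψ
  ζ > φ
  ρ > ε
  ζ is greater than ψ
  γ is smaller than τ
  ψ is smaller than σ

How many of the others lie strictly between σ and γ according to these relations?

The relations place γ below σ. An element lies strictly between them when it is forced above γ and also forced below σ.
Above γ: {τ, ε, ψ, θ, λ, ζ, ρ}. Below σ: {β, τ, ψ}.
Intersection: {τ, ψ} — 2.

2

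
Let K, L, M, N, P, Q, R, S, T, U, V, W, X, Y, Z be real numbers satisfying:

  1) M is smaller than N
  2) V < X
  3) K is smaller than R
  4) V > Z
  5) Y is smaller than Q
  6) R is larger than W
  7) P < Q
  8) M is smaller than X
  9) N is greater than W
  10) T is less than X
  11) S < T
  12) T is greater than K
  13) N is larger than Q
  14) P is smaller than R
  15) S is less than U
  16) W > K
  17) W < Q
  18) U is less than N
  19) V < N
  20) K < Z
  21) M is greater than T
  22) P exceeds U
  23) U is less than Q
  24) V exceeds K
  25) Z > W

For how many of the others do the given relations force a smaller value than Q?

The elements the relations force below Q are S, U, K, Y, P, W — no chain reaches any other.
That is 6.

6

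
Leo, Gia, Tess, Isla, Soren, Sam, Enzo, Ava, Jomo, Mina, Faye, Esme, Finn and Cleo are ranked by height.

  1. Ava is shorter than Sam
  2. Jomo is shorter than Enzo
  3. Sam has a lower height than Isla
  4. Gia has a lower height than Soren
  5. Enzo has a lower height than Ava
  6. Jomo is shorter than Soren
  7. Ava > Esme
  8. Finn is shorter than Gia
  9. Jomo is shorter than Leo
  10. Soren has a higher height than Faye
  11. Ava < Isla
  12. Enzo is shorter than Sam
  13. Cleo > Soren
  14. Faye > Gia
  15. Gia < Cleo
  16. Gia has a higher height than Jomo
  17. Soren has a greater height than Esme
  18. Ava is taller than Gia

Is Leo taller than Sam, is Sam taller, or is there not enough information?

undetermined

Following every chain through Leo: below Leo we get Jomo.
Sam is not reached, and no chain runs the other way from Sam to Leo.
So the given relations leave the order of Leo and Sam undetermined.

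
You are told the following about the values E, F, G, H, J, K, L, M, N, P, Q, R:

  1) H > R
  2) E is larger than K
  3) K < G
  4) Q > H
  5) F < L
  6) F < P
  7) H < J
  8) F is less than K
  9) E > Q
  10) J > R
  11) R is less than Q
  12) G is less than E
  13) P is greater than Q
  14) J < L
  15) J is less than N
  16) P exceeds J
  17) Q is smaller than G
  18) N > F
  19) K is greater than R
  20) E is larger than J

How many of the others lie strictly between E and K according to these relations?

The relations place K below E. An element lies strictly between them when it is forced above K and also forced below E.
Above K: {G}. Below E: {F, R, H, J, Q, G}.
Intersection: {G} — 1.

1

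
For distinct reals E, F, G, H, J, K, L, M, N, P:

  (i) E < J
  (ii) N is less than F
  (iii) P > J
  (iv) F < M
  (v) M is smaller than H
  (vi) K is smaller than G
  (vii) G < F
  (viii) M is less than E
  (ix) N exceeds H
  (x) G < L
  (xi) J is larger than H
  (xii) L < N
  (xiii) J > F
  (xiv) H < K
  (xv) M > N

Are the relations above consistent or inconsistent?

inconsistent

Chaining the given relations yields H < K < G < L < N < F < M, so H < M. But one relation states M < H. These cannot both hold.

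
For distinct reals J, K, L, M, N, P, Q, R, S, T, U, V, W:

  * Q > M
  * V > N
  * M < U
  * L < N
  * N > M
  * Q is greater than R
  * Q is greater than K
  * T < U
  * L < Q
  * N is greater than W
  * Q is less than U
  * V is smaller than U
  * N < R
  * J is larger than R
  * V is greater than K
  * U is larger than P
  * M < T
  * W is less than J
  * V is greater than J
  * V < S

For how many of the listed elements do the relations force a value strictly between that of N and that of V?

The relations place N below V. An element lies strictly between them when it is forced above N and also forced below V.
Above N: {R, J, Q, U, S}. Below V: {W, L, M, R, J, K}.
Intersection: {R, J} — 2.

2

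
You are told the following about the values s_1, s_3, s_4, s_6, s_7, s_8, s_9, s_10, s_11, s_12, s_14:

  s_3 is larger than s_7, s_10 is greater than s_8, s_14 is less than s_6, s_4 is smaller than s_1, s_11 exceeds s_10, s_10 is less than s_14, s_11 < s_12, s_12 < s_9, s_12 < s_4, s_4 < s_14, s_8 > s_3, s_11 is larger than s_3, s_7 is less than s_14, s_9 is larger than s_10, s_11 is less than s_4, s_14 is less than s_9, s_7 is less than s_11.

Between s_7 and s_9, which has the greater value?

s_7 < s_3 and s_3 < s_8 give s_7 < s_8.
With s_8 < s_10: s_7 < s_3 < s_8 < s_10.
Then s_10 < s_11 extends the chain to s_11.
With s_11 < s_12: s_7 < s_3 < s_8 < s_10 < s_11 < s_12.
With s_12 < s_4: s_7 < s_3 < s_8 < s_10 < s_11 < s_12 < s_4.
Then s_4 < s_14 extends the chain to s_14.
Then s_14 < s_9 extends the chain to s_9.
So s_7 < s_9; s_9 is the larger of the two.

s_9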